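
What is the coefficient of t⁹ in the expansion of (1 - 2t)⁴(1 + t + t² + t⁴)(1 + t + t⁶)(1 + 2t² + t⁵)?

(1 - 2t)⁴ has coefficients 1,-8,24,-32,16 for degrees 0…4.
(1 + t + t² + t⁴) has coefficients 1,1,1,0,1,0,0,0,0,0 for degrees 0…9.
Multiplying by (1 + t + t⁶) gives running coefficients 1,2,2,1,1,1,1,1,1,0 for degrees 0…9.
Finally multiplying by (1 + 2t² + t⁵), the product of all factors after the first has coefficients 1,2,4,5,5,4,5,5,4,3 for degrees 0…9.
[t⁹] = 1·3 − 8·4 + 24·5 − 32·5 + 16·4 = -5.

-5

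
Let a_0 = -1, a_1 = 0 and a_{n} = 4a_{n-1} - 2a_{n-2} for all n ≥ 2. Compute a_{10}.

44576

The ordinary generating function has denominator 1 - 4t + 2t^2.
Iterating the recurrence: a_0,…,a_{10} = -1, 0, 2, 8, 28, 96, 328, 1120, 3824, 13056, 44576.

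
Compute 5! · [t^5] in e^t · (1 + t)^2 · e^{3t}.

4864

The EGF product rule gives c_5 = Σ_{k_1+k_2+k_3=5} C(5; k_1,k_2,k_3) · ∏ g_i(k_i), where e^t gives (1)^k; (1+t)^2 gives the falling factorial (2)_k; e^{3t} gives (3)^k.
g_1(k) for k = 0…5: 1, 1, 1, 1, 1, 1.
g_2(k) for k = 0…5: 1, 2, 2, 0, 0, 0.
g_3(k) for k = 0…5: 1, 3, 9, 27, 81, 243.
First combine the last two factors: h(k) = Σ_j C(k,j)·g_2(j)·g_3(k−j) for k = 0…5: 1, 5, 23, 99, 405, 1593.
c_5 = Σ_k C(5,k)·g_1(k)·h(5−k) = 1·1·1593 + 5·1·405 + 10·1·99 + 10·1·23 + 5·1·5 + 1·1·1 = 1593 + 2025 + 990 + 230 + 25 + 1 = 4864.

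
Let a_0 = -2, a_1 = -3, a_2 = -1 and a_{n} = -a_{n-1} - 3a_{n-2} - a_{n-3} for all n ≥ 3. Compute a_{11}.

-60

The ordinary generating function has denominator 1 + y + 3y^2 + y^3.
Iterating the recurrence: a_0,…,a_{11} = -2, -3, -1, 12, -6, -29, 35, 58, -134, -75, 419, -60.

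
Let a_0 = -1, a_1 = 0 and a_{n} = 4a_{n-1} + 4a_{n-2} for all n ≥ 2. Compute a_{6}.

The ordinary generating function has denominator 1 - 4z - 4z^2.
Iterating the recurrence: a_0,…,a_{6} = -1, 0, -4, -16, -80, -384, -1856.

-1856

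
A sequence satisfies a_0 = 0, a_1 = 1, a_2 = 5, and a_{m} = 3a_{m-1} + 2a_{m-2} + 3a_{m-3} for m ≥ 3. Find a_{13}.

The ordinary generating function has denominator 1 - 3t - 2t^2 - 3t^3.
Iterating the recurrence: a_0,…,a_{13} = 0, 1, 5, 17, 64, 241, 902, 3380, 12667, 47467, 177875, 666560, 2497831, 9360238.

9360238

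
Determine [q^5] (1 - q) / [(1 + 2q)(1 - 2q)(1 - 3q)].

266

Partial fractions give a closed form: a_n = (3/10)·(-2)^n + (-1/2)·2^n + (6/5)·3^n.
At n = 5: a_5 = 266.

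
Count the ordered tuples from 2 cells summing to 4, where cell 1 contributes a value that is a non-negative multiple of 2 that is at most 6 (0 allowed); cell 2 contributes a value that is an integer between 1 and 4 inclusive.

The generating function for the choices is (1 + z^2 + z^4 + z^6)·(z + z^2 + z^3 + z^4); the count is [z^4].
(1 + z^2 + z^4 + z^6) has coefficients 1,0,1,0,1 for degrees 0…4.
(z + z^2 + z^3 + z^4) has coefficients 0,1,1,1,1 for degrees 0…4.
[z^4] = 1·1 + 1·1 + 1·0 = 2.

2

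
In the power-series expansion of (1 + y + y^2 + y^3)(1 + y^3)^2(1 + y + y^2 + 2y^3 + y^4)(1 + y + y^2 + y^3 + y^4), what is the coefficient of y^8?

(1 + y + y^2 + y^3) has coefficients 1,1,1,1 for degrees 0…3.
(1 + y^3)^2 has coefficients 1,0,0,2,0,0,1,0,0 for degrees 0…8.
Multiplying by (1 + y + y^2 + 2y^3 + y^4) gives running coefficients 1,1,1,4,3,2,5,3,1 for degrees 0…8.
Finally multiplying by (1 + y + y^2 + y^3 + y^4), the product of all factors after the first has coefficients 1,2,3,7,10,11,15,17,14 for degrees 0…8.
[y^8] = 1·14 + 1·17 + 1·15 + 1·11 = 57.

57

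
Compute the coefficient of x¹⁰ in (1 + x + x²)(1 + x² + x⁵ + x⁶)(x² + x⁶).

2

(1 + x + x²) has coefficients 1,1,1 for degrees 0…2.
(1 + x² + x⁵ + x⁶) has coefficients 1,0,1,0,0,1,1,0,0,0,0 for degrees 0…10.
Finally multiplying by (x² + x⁶), the product of all factors after the first has coefficients 0,0,1,0,1,0,1,1,2,0,0 for degrees 0…10.
[x¹⁰] = 1·0 + 1·0 + 1·2 = 2.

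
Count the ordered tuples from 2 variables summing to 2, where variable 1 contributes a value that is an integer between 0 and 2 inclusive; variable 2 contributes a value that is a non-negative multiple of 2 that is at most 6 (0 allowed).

2

The generating function for the choices is (1 + x + x²)·(1 + x² + x⁴ + x⁶); the count is [x²].
(1 + x + x²) has coefficients 1,1,1 for degrees 0…2.
(1 + x² + x⁴ + x⁶) has coefficients 1,0,1 for degrees 0…2.
[x²] = 1·1 + 1·0 + 1·1 = 2.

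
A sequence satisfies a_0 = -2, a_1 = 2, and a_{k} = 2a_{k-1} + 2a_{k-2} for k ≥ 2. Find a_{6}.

The ordinary generating function has denominator 1 - 2y - 2y^2.
Iterating the recurrence: a_0,…,a_{6} = -2, 2, 0, 4, 8, 24, 64.

64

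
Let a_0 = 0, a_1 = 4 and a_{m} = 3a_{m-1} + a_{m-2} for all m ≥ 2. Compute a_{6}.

The ordinary generating function has denominator 1 - 3t - t^2.
Iterating the recurrence: a_0,…,a_{6} = 0, 4, 12, 40, 132, 436, 1440.

1440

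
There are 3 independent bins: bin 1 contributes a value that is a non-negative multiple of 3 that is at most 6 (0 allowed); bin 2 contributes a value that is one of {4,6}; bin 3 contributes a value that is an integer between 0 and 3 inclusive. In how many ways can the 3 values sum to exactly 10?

The generating function for the choices is (1 + t^3 + t^6)·(t^4 + t^6)·(1 + t + t^2 + t^3); the count is [t^10].
(1 + t^3 + t^6) has coefficients 1,0,0,1,0,0,1 for degrees 0…6.
(t^4 + t^6) has coefficients 0,0,0,0,1,0,1,0,0,0,0 for degrees 0…10.
Finally multiplying by (1 + t + t^2 + t^3), the product of all factors after the first has coefficients 0,0,0,0,1,1,2,2,1,1,0 for degrees 0…10.
[t^10] = 1·0 + 1·2 + 1·1 = 3.

3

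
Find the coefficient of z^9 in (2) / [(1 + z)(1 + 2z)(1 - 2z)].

Partial fractions give a closed form: a_n = (-2/3)·(-1)^n + (2)·(-2)^n + (2/3)·2^n.
At n = 9: a_9 = -682.

-682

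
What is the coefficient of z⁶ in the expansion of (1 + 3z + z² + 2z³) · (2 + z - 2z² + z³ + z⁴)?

3

(1 + 3z + z² + 2z³) has coefficients 1,3,1,2 for degrees 0…3.
(2 + z - 2z² + z³ + z⁴) has coefficients 2,1,-2,1,1,0,0 for degrees 0…6.
[z⁶] = 1·0 + 3·0 + 1·1 + 2·1 = 3.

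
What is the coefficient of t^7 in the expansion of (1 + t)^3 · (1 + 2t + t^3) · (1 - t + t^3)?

(1 + t)^3 has coefficients 1,3,3,1 for degrees 0…3.
(1 + 2t + t^3) has coefficients 1,2,0,1,0,0,0,0 for degrees 0…7.
Finally multiplying by (1 - t + t^3), the product of all factors after the first has coefficients 1,1,-2,2,1,0,1,0 for degrees 0…7.
[t^7] = 1·0 + 3·1 + 3·0 + 1·1 = 4.

4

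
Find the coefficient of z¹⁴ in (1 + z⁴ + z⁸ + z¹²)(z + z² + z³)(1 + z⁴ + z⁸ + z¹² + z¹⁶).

(1 + z⁴ + z⁸ + z¹²) has coefficients 1,0,0,0,1,0,0,0,1,0,0,0,1 for degrees 0…12.
(z + z² + z³) has coefficients 0,1,1,1,0,0,0,0,0,0,0,0,0,0,0 for degrees 0…14.
Finally multiplying by (1 + z⁴ + z⁸ + z¹² + z¹⁶), the product of all factors after the first has coefficients 0,1,1,1,0,1,1,1,0,1,1,1,0,1,1 for degrees 0…14.
[z¹⁴] = 1·1 + 1·1 + 1·1 + 1·1 = 4.

4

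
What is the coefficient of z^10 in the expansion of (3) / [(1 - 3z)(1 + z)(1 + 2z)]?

Partial fractions give a closed form: a_n = (27/20)·3^n + (-3/4)·(-1)^n + (12/5)·(-2)^n.
At n = 10: a_10 = 82173.

82173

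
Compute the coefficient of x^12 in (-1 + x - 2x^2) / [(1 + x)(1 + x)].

-47

The denominator gives the recurrence a_n = −2a_(n−1) − a_(n−2) for n ≥ 3; the numerator fixes a_0 = -1, a_1 = 3, a_2 = -7.
Iterating: -1, 3, -7, 11, -15, 19, -23, 27, -31, 35, -39, 43, -47, so a_12 = -47.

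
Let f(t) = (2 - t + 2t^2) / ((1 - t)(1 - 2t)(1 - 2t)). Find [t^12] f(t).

The denominator gives the recurrence a_n = 5a_(n−1) − 8a_(n−2) + 4a_(n−3) for n ≥ 3; the numerator fixes a_0 = 2, a_1 = 9, a_2 = 31.
Iterating: 2, 9, 31, 91, 243, 611, 1475, 3459, 7939, 17923, 39939, 88067, 192515, so a_12 = 192515.

192515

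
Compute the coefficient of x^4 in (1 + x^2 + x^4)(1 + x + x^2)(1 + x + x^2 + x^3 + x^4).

7

(1 + x^2 + x^4) has coefficients 1,0,1,0,1 for degrees 0…4.
(1 + x + x^2) has coefficients 1,1,1,0,0 for degrees 0…4.
Finally multiplying by (1 + x + x^2 + x^3 + x^4), the product of all factors after the first has coefficients 1,2,3,3,3 for degrees 0…4.
[x^4] = 1·3 + 1·3 + 1·1 = 7.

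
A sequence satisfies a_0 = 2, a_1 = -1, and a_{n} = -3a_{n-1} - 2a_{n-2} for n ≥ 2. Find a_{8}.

-253

The ordinary generating function has denominator 1 + 3t + 2t^2.
Iterating the recurrence: a_0,…,a_{8} = 2, -1, -1, 5, -13, 29, -61, 125, -253.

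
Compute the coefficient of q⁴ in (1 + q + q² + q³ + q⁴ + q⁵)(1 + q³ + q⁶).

2

(1 + q + q² + q³ + q⁴ + q⁵) has coefficients 1,1,1,1,1 for degrees 0…4.
(1 + q³ + q⁶) has coefficients 1,0,0,1,0 for degrees 0…4.
[q⁴] = 1·0 + 1·1 + 1·0 + 1·0 + 1·1 = 2.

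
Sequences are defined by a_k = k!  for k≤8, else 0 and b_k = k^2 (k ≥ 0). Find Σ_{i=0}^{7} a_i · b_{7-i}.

1647

The convolution is the t^7 coefficient of A(t)B(t).
Σ = 1·49 + 1·36 + 2·25 + 6·16 + 24·9 + 120·4 + 720·1 + 5040·0 = 1647.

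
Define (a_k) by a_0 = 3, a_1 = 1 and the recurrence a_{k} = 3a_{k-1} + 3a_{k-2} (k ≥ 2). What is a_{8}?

31428

The ordinary generating function has denominator 1 - 3x - 3x^2.
Iterating the recurrence: a_0,…,a_{8} = 3, 1, 12, 39, 153, 576, 2187, 8289, 31428.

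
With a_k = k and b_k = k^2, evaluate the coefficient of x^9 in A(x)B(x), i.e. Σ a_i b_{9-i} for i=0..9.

540

This is [x^9] in the product of the two ordinary generating functions.
Σ = 0·81 + 1·64 + 2·49 + 3·36 + 4·25 + 5·16 + 6·9 + 7·4 + 8·1 + 9·0 = 540.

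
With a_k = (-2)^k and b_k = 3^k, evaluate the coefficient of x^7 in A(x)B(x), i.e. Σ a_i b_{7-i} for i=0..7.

This is [x^7] in the product of the two ordinary generating functions.
Σ = 1·2187 − 2·729 + 4·243 − 8·81 + 16·27 − 32·9 + 64·3 − 128·1 = 1261.

1261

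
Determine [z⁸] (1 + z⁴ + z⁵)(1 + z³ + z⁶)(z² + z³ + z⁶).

(1 + z⁴ + z⁵) has coefficients 1,0,0,0,1,1 for degrees 0…5.
(1 + z³ + z⁶) has coefficients 1,0,0,1,0,0,1,0,0 for degrees 0…8.
Finally multiplying by (z² + z³ + z⁶), the product of all factors after the first has coefficients 0,0,1,1,0,1,2,0,1 for degrees 0…8.
[z⁸] = 1·1 + 1·0 + 1·1 = 2.

2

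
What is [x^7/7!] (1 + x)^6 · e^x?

37633

The EGF product rule gives c_7 = Σ_{k_1+k_2=7} C(7; k_1,k_2) · ∏ g_i(k_i), where (1+x)^6 gives the falling factorial (6)_k; e^x gives (1)^k.
g_1(k) for k = 0…7: 1, 6, 30, 120, 360, 720, 720, 0.
g_2(k) for k = 0…7: 1, 1, 1, 1, 1, 1, 1, 1.
c_7 = Σ_k C(7,k)·g_1(k)·g_2(7−k) = 1·1·1 + 7·6·1 + 21·30·1 + 35·120·1 + 35·360·1 + 21·720·1 + 7·720·1 = 1 + 42 + 630 + 4200 + 12600 + 15120 + 5040 = 37633.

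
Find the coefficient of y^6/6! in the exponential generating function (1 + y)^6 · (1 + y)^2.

The EGF product rule gives c_6 = Σ_{k_1+k_2=6} C(6; k_1,k_2) · ∏ g_i(k_i), where (1+y)^6 gives the falling factorial (6)_k; (1+y)^2 gives the falling factorial (2)_k.
g_1(k) for k = 0…6: 1, 6, 30, 120, 360, 720, 720.
g_2(k) for k = 0…6: 1, 2, 2, 0, 0, 0, 0.
c_6 = Σ_k C(6,k)·g_1(k)·g_2(6−k) = 15·360·2 + 6·720·2 + 1·720·1 = 10800 + 8640 + 720 = 20160.

20160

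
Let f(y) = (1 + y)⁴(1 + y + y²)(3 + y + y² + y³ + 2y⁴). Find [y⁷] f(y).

(1 + y)⁴ has coefficients 1,4,6,4,1 for degrees 0…4.
(1 + y + y²) has coefficients 1,1,1,0,0,0,0,0 for degrees 0…7.
Finally multiplying by (3 + y + y² + y³ + 2y⁴), the product of all factors after the first has coefficients 3,4,5,3,4,3,2,0 for degrees 0…7.
[y⁷] = 1·0 + 4·2 + 6·3 + 4·4 + 1·3 = 45.

45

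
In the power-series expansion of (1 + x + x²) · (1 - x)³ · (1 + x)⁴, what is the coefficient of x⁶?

(1 + x + x²) has coefficients 1,1,1 for degrees 0…2.
(1 - x)³ has coefficients 1,-3,3,-1,0,0,0 for degrees 0…6.
Finally multiplying by (1 + x)⁴, the product of all factors after the first has coefficients 1,1,-3,-3,3,3,-1 for degrees 0…6.
[x⁶] = 1·(-1) + 1·3 + 1·3 = 5.

5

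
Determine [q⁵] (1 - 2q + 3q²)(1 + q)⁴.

(1 - 2q + 3q²) has coefficients 1,-2,3 for degrees 0…2.
(1 + q)⁴ has coefficients 1,4,6,4,1,0 for degrees 0…5.
[q⁵] = 1·0 − 2·1 + 3·4 = 10.

10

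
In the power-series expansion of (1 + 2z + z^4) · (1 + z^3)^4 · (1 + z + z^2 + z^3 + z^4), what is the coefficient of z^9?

(1 + 2z + z^4) has coefficients 1,2,0,0,1 for degrees 0…4.
(1 + z^3)^4 has coefficients 1,0,0,4,0,0,6,0,0,4 for degrees 0…9.
Finally multiplying by (1 + z + z^2 + z^3 + z^4), the product of all factors after the first has coefficients 1,1,1,5,5,4,10,10,6,10 for degrees 0…9.
[z^9] = 1·10 + 2·6 + 1·4 = 26.

26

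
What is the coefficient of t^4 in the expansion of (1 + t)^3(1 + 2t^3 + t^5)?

(1 + t)^3 has coefficients 1,3,3,1 for degrees 0…3.
(1 + 2t^3 + t^5) has coefficients 1,0,0,2,0 for degrees 0…4.
[t^4] = 1·0 + 3·2 + 3·0 + 1·0 = 6.

6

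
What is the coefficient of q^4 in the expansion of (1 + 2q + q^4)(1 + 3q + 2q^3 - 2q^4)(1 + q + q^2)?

(1 + 2q + q^4) has coefficients 1,2,0,0,1 for degrees 0…4.
(1 + 3q + 2q^3 - 2q^4) has coefficients 1,3,0,2,-2 for degrees 0…4.
Finally multiplying by (1 + q + q^2), the product of all factors after the first has coefficients 1,4,4,5,0 for degrees 0…4.
[q^4] = 1·0 + 2·5 + 1·1 = 11.

11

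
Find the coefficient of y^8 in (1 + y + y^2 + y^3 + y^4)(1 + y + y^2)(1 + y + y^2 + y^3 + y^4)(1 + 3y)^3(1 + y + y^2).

(1 + y + y^2 + y^3 + y^4) has coefficients 1,1,1,1,1 for degrees 0…4.
(1 + y + y^2) has coefficients 1,1,1,0,0,0,0,0,0 for degrees 0…8.
Multiplying by (1 + y + y^2 + y^3 + y^4) gives running coefficients 1,2,3,3,3,2,1,0,0 for degrees 0…8.
Multiplying by (1 + 3y)^3 gives running coefficients 1,11,48,111,165,191,181,144,81 for degrees 0…8.
Finally multiplying by (1 + y + y^2), the product of all factors after the first has coefficients 1,12,60,170,324,467,537,516,406 for degrees 0…8.
[y^8] = 1·406 + 1·516 + 1·537 + 1·467 + 1·324 = 2250.

2250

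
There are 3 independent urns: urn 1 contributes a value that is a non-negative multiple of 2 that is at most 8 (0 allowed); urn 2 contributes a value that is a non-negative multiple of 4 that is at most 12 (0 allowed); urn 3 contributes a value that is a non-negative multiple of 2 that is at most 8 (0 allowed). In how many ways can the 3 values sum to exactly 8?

The generating function for the choices is (1 + z² + z⁴ + z⁶ + z⁸)·(1 + z⁴ + z⁸ + z¹²)·(1 + z² + z⁴ + z⁶ + z⁸); the count is [z⁸].
(1 + z² + z⁴ + z⁶ + z⁸) has coefficients 1,0,1,0,1,0,1,0,1 for degrees 0…8.
(1 + z⁴ + z⁸ + z¹²) has coefficients 1,0,0,0,1,0,0,0,1 for degrees 0…8.
Finally multiplying by (1 + z² + z⁴ + z⁶ + z⁸), the product of all factors after the first has coefficients 1,0,1,0,2,0,2,0,3 for degrees 0…8.
[z⁸] = 1·3 + 1·2 + 1·2 + 1·1 + 1·1 = 9.

9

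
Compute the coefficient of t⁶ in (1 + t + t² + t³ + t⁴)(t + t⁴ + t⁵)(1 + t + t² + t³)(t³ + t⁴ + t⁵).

(1 + t + t² + t³ + t⁴) has coefficients 1,1,1,1,1 for degrees 0…4.
(t + t⁴ + t⁵) has coefficients 0,1,0,0,1,1,0 for degrees 0…6.
Multiplying by (1 + t + t² + t³) gives running coefficients 0,1,1,1,2,2,2 for degrees 0…6.
Finally multiplying by (t³ + t⁴ + t⁵), the product of all factors after the first has coefficients 0,0,0,0,1,2,3 for degrees 0…6.
[t⁶] = 1·3 + 1·2 + 1·1 + 1·0 + 1·0 = 6.

6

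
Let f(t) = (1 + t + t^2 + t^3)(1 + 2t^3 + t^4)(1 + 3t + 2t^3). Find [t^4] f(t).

(1 + t + t^2 + t^3) has coefficients 1,1,1,1 for degrees 0…3.
(1 + 2t^3 + t^4) has coefficients 1,0,0,2,1 for degrees 0…4.
Finally multiplying by (1 + 3t + 2t^3), the product of all factors after the first has coefficients 1,3,0,4,7 for degrees 0…4.
[t^4] = 1·7 + 1·4 + 1·0 + 1·3 = 14.

14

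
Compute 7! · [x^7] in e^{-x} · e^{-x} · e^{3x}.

The EGF product rule gives c_7 = Σ_{k_1+k_2+k_3=7} C(7; k_1,k_2,k_3) · ∏ g_i(k_i), where e^{-x} gives (-1)^k; e^{-x} gives (-1)^k; e^{3x} gives (3)^k.
g_1(k) for k = 0…7: 1, -1, 1, -1, 1, -1, 1, -1.
g_2(k) for k = 0…7: 1, -1, 1, -1, 1, -1, 1, -1.
g_3(k) for k = 0…7: 1, 3, 9, 27, 81, 243, 729, 2187.
First combine the last two factors: h(k) = Σ_j C(k,j)·g_2(j)·g_3(k−j) for k = 0…7: 1, 2, 4, 8, 16, 32, 64, 128.
c_7 = Σ_k C(7,k)·g_1(k)·h(7−k) = 1·1·128 + 7·(-1)·64 + 21·1·32 + 35·(-1)·16 + 35·1·8 + 21·(-1)·4 + 7·1·2 + 1·(-1)·1 = 128 − 448 + 672 − 560 + 280 − 84 + 14 − 1 = 1.

1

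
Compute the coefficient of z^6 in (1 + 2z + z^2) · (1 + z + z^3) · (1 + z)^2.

(1 + 2z + z^2) has coefficients 1,2,1 for degrees 0…2.
(1 + z + z^3) has coefficients 1,1,0,1,0,0,0 for degrees 0…6.
Finally multiplying by (1 + z)^2, the product of all factors after the first has coefficients 1,3,3,2,2,1,0 for degrees 0…6.
[z^6] = 1·0 + 2·1 + 1·2 = 4.

4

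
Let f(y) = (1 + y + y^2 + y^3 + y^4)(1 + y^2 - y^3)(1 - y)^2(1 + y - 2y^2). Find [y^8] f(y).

-1

(1 + y + y^2 + y^3 + y^4) has coefficients 1,1,1,1,1 for degrees 0…4.
(1 + y^2 - y^3) has coefficients 1,0,1,-1,0,0,0,0,0 for degrees 0…8.
Multiplying by (1 - y)^2 gives running coefficients 1,-2,2,-3,3,-1,0,0,0 for degrees 0…8.
Finally multiplying by (1 + y - 2y^2), the product of all factors after the first has coefficients 1,-1,-2,3,-4,8,-7,2,0 for degrees 0…8.
[y^8] = 1·0 + 1·2 + 1·(-7) + 1·8 + 1·(-4) = -1.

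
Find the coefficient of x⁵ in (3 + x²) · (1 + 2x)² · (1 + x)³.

37

(3 + x²) has coefficients 3,0,1 for degrees 0…2.
(1 + 2x)² has coefficients 1,4,4,0,0,0 for degrees 0…5.
Finally multiplying by (1 + x)³, the product of all factors after the first has coefficients 1,7,19,25,16,4 for degrees 0…5.
[x⁵] = 3·4 + 1·25 = 37.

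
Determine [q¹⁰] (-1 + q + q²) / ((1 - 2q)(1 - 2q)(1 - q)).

-7167

The denominator gives the recurrence a_n = 5a_(n−1) − 8a_(n−2) + 4a_(n−3) for n ≥ 3; the numerator fixes a_0 = -1, a_1 = -4, a_2 = -11.
Iterating: -1, -4, -11, -27, -63, -143, -319, -703, -1535, -3327, -7167, so a_10 = -7167.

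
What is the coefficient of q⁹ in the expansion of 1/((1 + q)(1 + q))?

-10

The denominator gives the recurrence a_n = −2a_(n−1) − a_(n−2) for n ≥ 2; the numerator fixes a_0 = 1, a_1 = -2.
Iterating: 1, -2, 3, -4, 5, -6, 7, -8, 9, -10, so a_9 = -10.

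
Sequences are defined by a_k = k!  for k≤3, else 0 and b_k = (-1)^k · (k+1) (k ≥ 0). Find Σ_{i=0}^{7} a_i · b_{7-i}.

The convolution is the t^7 coefficient of A(t)B(t).
Σ = 1·(-8) + 1·7 + 2·(-6) + 6·5 + 0·(-4) + 0·3 + 0·(-2) + 0·1 = 17.

17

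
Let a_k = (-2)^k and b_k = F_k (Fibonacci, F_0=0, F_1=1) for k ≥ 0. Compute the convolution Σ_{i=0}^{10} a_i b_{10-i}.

The convolution is the x^10 coefficient of A(x)B(x).
Σ = 1·55 − 2·34 + 4·21 − 8·13 + 16·8 − 32·5 + 64·3 − 128·2 + 256·1 − 512·1 + 1024·0 = -385.

-385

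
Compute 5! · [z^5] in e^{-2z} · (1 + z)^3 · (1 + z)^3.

-32

The EGF product rule gives c_5 = Σ_{k_1+k_2+k_3=5} C(5; k_1,k_2,k_3) · ∏ g_i(k_i), where e^{-2z} gives (-2)^k; (1+z)^3 gives the falling factorial (3)_k; (1+z)^3 gives the falling factorial (3)_k.
g_1(k) for k = 0…5: 1, -2, 4, -8, 16, -32.
g_2(k) for k = 0…5: 1, 3, 6, 6, 0, 0.
g_3(k) for k = 0…5: 1, 3, 6, 6, 0, 0.
First combine the last two factors: h(k) = Σ_j C(k,j)·g_2(j)·g_3(k−j) for k = 0…5: 1, 6, 30, 120, 360, 720.
c_5 = Σ_k C(5,k)·g_1(k)·h(5−k) = 1·1·720 + 5·(-2)·360 + 10·4·120 + 10·(-8)·30 + 5·16·6 + 1·(-32)·1 = 720 − 3600 + 4800 − 2400 + 480 − 32 = -32.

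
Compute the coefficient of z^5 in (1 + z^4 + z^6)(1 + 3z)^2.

6

(1 + z^4 + z^6) has coefficients 1,0,0,0,1,0 for degrees 0…5.
(1 + 3z)^2 has coefficients 1,6,9,0,0,0 for degrees 0…5.
[z^5] = 1·0 + 1·6 = 6.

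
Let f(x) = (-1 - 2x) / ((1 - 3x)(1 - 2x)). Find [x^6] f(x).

Partial fractions give a closed form: a_n = (-5)·3^n + (4)·2^n.
At n = 6: a_6 = -3389.

-3389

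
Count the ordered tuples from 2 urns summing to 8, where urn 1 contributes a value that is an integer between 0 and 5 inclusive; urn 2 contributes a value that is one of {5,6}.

2

The generating function for the choices is (1 + q + q² + q³ + q⁴ + q⁵)·(q⁵ + q⁶); the count is [q⁸].
(1 + q + q² + q³ + q⁴ + q⁵) has coefficients 1,1,1,1,1,1 for degrees 0…5.
(q⁵ + q⁶) has coefficients 0,0,0,0,0,1,1,0,0 for degrees 0…8.
[q⁸] = 1·0 + 1·0 + 1·1 + 1·1 + 1·0 + 1·0 = 2.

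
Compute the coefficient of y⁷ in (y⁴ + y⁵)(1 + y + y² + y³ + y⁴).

(y⁴ + y⁵) has coefficients 0,0,0,0,1,1 for degrees 0…5.
(1 + y + y² + y³ + y⁴) has coefficients 1,1,1,1,1,0,0,0 for degrees 0…7.
[y⁷] = 1·1 + 1·1 = 2.

2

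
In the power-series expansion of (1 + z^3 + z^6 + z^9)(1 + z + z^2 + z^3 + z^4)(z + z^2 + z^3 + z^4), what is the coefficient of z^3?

(1 + z^3 + z^6 + z^9) has coefficients 1,0,0,1 for degrees 0…3.
(1 + z + z^2 + z^3 + z^4) has coefficients 1,1,1,1 for degrees 0…3.
Finally multiplying by (z + z^2 + z^3 + z^4), the product of all factors after the first has coefficients 0,1,2,3 for degrees 0…3.
[z^3] = 1·3 + 1·0 = 3.

3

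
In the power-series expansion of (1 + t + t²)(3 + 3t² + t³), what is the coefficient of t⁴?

4

(1 + t + t²) has coefficients 1,1,1 for degrees 0…2.
(3 + 3t² + t³) has coefficients 3,0,3,1,0 for degrees 0…4.
[t⁴] = 1·0 + 1·1 + 1·3 = 4.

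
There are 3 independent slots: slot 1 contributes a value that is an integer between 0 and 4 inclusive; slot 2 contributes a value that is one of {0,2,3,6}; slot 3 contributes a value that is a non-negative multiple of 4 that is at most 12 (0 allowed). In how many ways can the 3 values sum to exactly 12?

5

The generating function for the choices is (1 + t + t² + t³ + t⁴)·(1 + t² + t³ + t⁶)·(1 + t⁴ + t⁸ + t¹²); the count is [t¹²].
(1 + t + t² + t³ + t⁴) has coefficients 1,1,1,1,1 for degrees 0…4.
(1 + t² + t³ + t⁶) has coefficients 1,0,1,1,0,0,1,0,0,0,0,0,0 for degrees 0…12.
Finally multiplying by (1 + t⁴ + t⁸ + t¹²), the product of all factors after the first has coefficients 1,0,1,1,1,0,2,1,1,0,2,1,1 for degrees 0…12.
[t¹²] = 1·1 + 1·1 + 1·2 + 1·0 + 1·1 = 5.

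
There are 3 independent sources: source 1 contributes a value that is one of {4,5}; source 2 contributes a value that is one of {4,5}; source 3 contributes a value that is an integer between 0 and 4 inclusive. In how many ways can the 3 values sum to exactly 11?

4

The generating function for the choices is (x^4 + x^5)·(x^4 + x^5)·(1 + x + x^2 + x^3 + x^4); the count is [x^11].
(x^4 + x^5) has coefficients 0,0,0,0,1,1 for degrees 0…5.
(x^4 + x^5) has coefficients 0,0,0,0,1,1,0,0,0,0,0,0 for degrees 0…11.
Finally multiplying by (1 + x + x^2 + x^3 + x^4), the product of all factors after the first has coefficients 0,0,0,0,1,2,2,2,2,1,0,0 for degrees 0…11.
[x^11] = 1·2 + 1·2 = 4.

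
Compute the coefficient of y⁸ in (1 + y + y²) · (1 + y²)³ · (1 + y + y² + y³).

(1 + y + y²) has coefficients 1,1,1 for degrees 0…2.
(1 + y²)³ has coefficients 1,0,3,0,3,0,1,0,0 for degrees 0…8.
Finally multiplying by (1 + y + y² + y³), the product of all factors after the first has coefficients 1,1,4,4,6,6,4,4,1 for degrees 0…8.
[y⁸] = 1·1 + 1·4 + 1·4 = 9.

9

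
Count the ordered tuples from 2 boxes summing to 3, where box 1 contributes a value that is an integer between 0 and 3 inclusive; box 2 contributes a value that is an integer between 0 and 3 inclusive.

The generating function for the choices is (1 + x + x² + x³)·(1 + x + x² + x³); the count is [x³].
(1 + x + x² + x³) has coefficients 1,1,1,1 for degrees 0…3.
(1 + x + x² + x³) has coefficients 1,1,1,1 for degrees 0…3.
[x³] = 1·1 + 1·1 + 1·1 + 1·1 = 4.

4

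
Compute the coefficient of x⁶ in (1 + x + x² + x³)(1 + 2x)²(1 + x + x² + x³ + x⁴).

30

(1 + x + x² + x³) has coefficients 1,1,1,1 for degrees 0…3.
(1 + 2x)² has coefficients 1,4,4,0,0,0,0 for degrees 0…6.
Finally multiplying by (1 + x + x² + x³ + x⁴), the product of all factors after the first has coefficients 1,5,9,9,9,8,4 for degrees 0…6.
[x⁶] = 1·4 + 1·8 + 1·9 + 1·9 = 30.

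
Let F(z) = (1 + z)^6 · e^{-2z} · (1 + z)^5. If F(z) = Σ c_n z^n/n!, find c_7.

The EGF product rule gives c_7 = Σ_{k_1+k_2+k_3=7} C(7; k_1,k_2,k_3) · ∏ g_i(k_i), where (1+z)^6 gives the falling factorial (6)_k; e^{-2z} gives (-2)^k; (1+z)^5 gives the falling factorial (5)_k.
g_1(k) for k = 0…7: 1, 6, 30, 120, 360, 720, 720, 0.
g_2(k) for k = 0…7: 1, -2, 4, -8, 16, -32, 64, -128.
g_3(k) for k = 0…7: 1, 5, 20, 60, 120, 120, 0, 0.
First combine the last two factors: h(k) = Σ_j C(k,j)·g_2(j)·g_3(k−j) for k = 0…7: 1, 3, 4, -8, -24, 88, 64, -1248.
c_7 = Σ_k C(7,k)·g_1(k)·h(7−k) = 1·1·(-1248) + 7·6·64 + 21·30·88 + 35·120·(-24) + 35·360·(-8) + 21·720·4 + 7·720·3 = −1248 + 2688 + 55440 − 100800 − 100800 + 60480 + 15120 = -69120.

-69120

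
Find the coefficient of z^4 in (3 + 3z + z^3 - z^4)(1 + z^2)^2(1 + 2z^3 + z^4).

11

(3 + 3z + z^3 - z^4) has coefficients 3,3,0,1,-1 for degrees 0…4.
(1 + z^2)^2 has coefficients 1,0,2,0,1 for degrees 0…4.
Finally multiplying by (1 + 2z^3 + z^4), the product of all factors after the first has coefficients 1,0,2,2,2 for degrees 0…4.
[z^4] = 3·2 + 3·2 + 1·0 − 1·1 = 11.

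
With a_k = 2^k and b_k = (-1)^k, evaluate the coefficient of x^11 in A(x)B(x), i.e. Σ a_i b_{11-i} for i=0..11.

1365

This is [x^11] in the product of the two ordinary generating functions.
Σ = 1·(-1) + 2·1 + 4·(-1) + 8·1 + 16·(-1) + 32·1 + 64·(-1) + 128·1 + 256·(-1) + 512·1 + 1024·(-1) + 2048·1 = 1365.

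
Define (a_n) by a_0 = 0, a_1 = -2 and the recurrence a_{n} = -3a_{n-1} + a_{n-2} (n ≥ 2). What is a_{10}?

The ordinary generating function has denominator 1 + 3q - q^2.
Iterating the recurrence: a_0,…,a_{10} = 0, -2, 6, -20, 66, -218, 720, -2378, 7854, -25940, 85674.

85674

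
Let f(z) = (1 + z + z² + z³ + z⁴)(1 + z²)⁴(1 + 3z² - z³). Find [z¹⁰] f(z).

(1 + z + z² + z³ + z⁴) has coefficients 1,1,1,1,1 for degrees 0…4.
(1 + z²)⁴ has coefficients 1,0,4,0,6,0,4,0,1,0,0 for degrees 0…10.
Finally multiplying by (1 + 3z² - z³), the product of all factors after the first has coefficients 1,0,7,-1,18,-4,22,-6,13,-4,3 for degrees 0…10.
[z¹⁰] = 1·3 + 1·(-4) + 1·13 + 1·(-6) + 1·22 = 28.

28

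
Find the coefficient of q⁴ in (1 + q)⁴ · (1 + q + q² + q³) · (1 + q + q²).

41

(1 + q)⁴ has coefficients 1,4,6,4,1 for degrees 0…4.
(1 + q + q² + q³) has coefficients 1,1,1,1,0 for degrees 0…4.
Finally multiplying by (1 + q + q²), the product of all factors after the first has coefficients 1,2,3,3,2 for degrees 0…4.
[q⁴] = 1·2 + 4·3 + 6·3 + 4·2 + 1·1 = 41.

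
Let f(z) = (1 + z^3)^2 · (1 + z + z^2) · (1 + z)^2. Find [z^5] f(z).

8

(1 + z^3)^2 has coefficients 1,0,0,2,0,0 for degrees 0…5.
(1 + z + z^2) has coefficients 1,1,1,0,0,0 for degrees 0…5.
Finally multiplying by (1 + z)^2, the product of all factors after the first has coefficients 1,3,4,3,1,0 for degrees 0…5.
[z^5] = 1·0 + 2·4 = 8.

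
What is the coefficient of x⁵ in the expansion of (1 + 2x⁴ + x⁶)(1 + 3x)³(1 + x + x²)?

47

(1 + 2x⁴ + x⁶) has coefficients 1,0,0,0,2,0 for degrees 0…5.
(1 + 3x)³ has coefficients 1,9,27,27,0,0 for degrees 0…5.
Finally multiplying by (1 + x + x²), the product of all factors after the first has coefficients 1,10,37,63,54,27 for degrees 0…5.
[x⁵] = 1·27 + 2·10 = 47.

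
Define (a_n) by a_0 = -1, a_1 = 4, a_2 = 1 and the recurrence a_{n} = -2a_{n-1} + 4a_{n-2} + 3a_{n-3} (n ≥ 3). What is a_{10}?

-10574

The ordinary generating function has denominator 1 + 2z - 4z^2 - 3z^3.
Iterating the recurrence: a_0,…,a_{10} = -1, 4, 1, 11, -6, 59, -109, 436, -1131, 3679, -10574.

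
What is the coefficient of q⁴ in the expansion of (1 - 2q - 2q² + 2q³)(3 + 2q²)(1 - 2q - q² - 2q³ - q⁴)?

5

(1 - 2q - 2q² + 2q³) has coefficients 1,-2,-2,2 for degrees 0…3.
(3 + 2q²) has coefficients 3,0,2,0,0 for degrees 0…4.
Finally multiplying by (1 - 2q - q² - 2q³ - q⁴), the product of all factors after the first has coefficients 3,-6,-1,-10,-5 for degrees 0…4.
[q⁴] = 1·(-5) − 2·(-10) − 2·(-1) + 2·(-6) = 5.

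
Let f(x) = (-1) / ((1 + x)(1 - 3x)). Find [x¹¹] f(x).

-132860

Partial fractions give a closed form: a_n = (-1/4)·(-1)^n + (-3/4)·3^n.
At n = 11: a_11 = -132860.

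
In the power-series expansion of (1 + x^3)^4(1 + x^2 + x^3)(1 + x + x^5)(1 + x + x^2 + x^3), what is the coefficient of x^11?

(1 + x^3)^4 has coefficients 1,0,0,4,0,0,6,0,0,4,0,0 for degrees 0…11.
(1 + x^2 + x^3) has coefficients 1,0,1,1,0,0,0,0,0,0,0,0 for degrees 0…11.
Multiplying by (1 + x + x^5) gives running coefficients 1,1,1,2,1,1,0,1,1,0,0,0 for degrees 0…11.
Finally multiplying by (1 + x + x^2 + x^3), the product of all factors after the first has coefficients 1,2,3,5,5,5,4,3,3,2,2,1 for degrees 0…11.
[x^11] = 1·1 + 4·3 + 6·5 + 4·3 = 55.

55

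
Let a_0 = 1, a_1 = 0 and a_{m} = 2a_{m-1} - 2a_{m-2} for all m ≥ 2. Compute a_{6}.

8

The ordinary generating function has denominator 1 - 2x + 2x^2.
Iterating the recurrence: a_0,…,a_{6} = 1, 0, -2, -4, -4, 0, 8.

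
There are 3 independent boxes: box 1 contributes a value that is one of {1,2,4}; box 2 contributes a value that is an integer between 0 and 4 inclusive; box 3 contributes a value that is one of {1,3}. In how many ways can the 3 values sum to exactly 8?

The generating function for the choices is (z + z^2 + z^4)·(1 + z + z^2 + z^3 + z^4)·(z + z^3); the count is [z^8].
(z + z^2 + z^4) has coefficients 0,1,1,0,1 for degrees 0…4.
(1 + z + z^2 + z^3 + z^4) has coefficients 1,1,1,1,1,0,0,0,0 for degrees 0…8.
Finally multiplying by (z + z^3), the product of all factors after the first has coefficients 0,1,1,2,2,2,1,1,0 for degrees 0…8.
[z^8] = 1·1 + 1·1 + 1·2 = 4.

4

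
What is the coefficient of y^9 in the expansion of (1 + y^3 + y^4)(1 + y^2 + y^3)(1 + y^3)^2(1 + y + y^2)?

12

(1 + y^3 + y^4) has coefficients 1,0,0,1,1 for degrees 0…4.
(1 + y^2 + y^3) has coefficients 1,0,1,1,0,0,0,0,0,0 for degrees 0…9.
Multiplying by (1 + y^3)^2 gives running coefficients 1,0,1,3,0,2,3,0,1,1 for degrees 0…9.
Finally multiplying by (1 + y + y^2), the product of all factors after the first has coefficients 1,1,2,4,4,5,5,5,4,2 for degrees 0…9.
[y^9] = 1·2 + 1·5 + 1·5 = 12.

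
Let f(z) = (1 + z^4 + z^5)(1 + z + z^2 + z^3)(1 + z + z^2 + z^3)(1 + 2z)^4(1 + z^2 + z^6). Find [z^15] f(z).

(1 + z^4 + z^5) has coefficients 1,0,0,0,1,1 for degrees 0…5.
(1 + z + z^2 + z^3) has coefficients 1,1,1,1,0,0,0,0,0,0,0,0,0,0,0,0 for degrees 0…15.
Multiplying by (1 + z + z^2 + z^3) gives running coefficients 1,2,3,4,3,2,1,0,0,0,0,0,0,0,0,0 for degrees 0…15.
Multiplying by (1 + 2z)^4 gives running coefficients 1,10,43,108,187,250,265,216,136,64,16,0,0,0,0,0 for degrees 0…15.
Finally multiplying by (1 + z^2 + z^6), the product of all factors after the first has coefficients 1,10,44,118,230,358,453,476,444,388,339,314,281,216,136,64 for degrees 0…15.
[z^15] = 1·64 + 1·314 + 1·339 = 717.

717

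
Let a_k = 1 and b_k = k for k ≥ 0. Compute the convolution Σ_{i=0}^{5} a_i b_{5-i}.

15

The convolution is the x^5 coefficient of A(x)B(x).
Σ = 1·5 + 1·4 + 1·3 + 1·2 + 1·1 + 1·0 = 15.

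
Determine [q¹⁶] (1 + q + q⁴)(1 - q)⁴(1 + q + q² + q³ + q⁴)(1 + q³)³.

8

(1 + q + q⁴) has coefficients 1,1,0,0,1 for degrees 0…4.
(1 - q)⁴ has coefficients 1,-4,6,-4,1,0,0,0,0,0,0,0,0,0,0,0,0 for degrees 0…16.
Multiplying by (1 + q + q² + q³ + q⁴) gives running coefficients 1,-3,3,-1,0,-1,3,-3,1,0,0,0,0,0,0,0,0 for degrees 0…16.
Finally multiplying by (1 + q³)³, the product of all factors after the first has coefficients 1,-3,3,2,-9,8,3,-12,7,7,-12,3,8,-9,2,3,-3 for degrees 0…16.
[q¹⁶] = 1·(-3) + 1·3 + 1·8 = 8.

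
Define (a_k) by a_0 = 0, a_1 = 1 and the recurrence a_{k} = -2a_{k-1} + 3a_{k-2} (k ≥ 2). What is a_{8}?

The ordinary generating function has denominator 1 + 2x - 3x^2.
Iterating the recurrence: a_0,…,a_{8} = 0, 1, -2, 7, -20, 61, -182, 547, -1640.

-1640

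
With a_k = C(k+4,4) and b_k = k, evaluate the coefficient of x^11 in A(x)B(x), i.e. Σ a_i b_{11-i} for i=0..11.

8008

Write out a_i and b_{11-i} for i = 0,…,11 and sum the products.
Σ = 1·11 + 5·10 + 15·9 + 35·8 + 70·7 + 126·6 + 210·5 + 330·4 + 495·3 + 715·2 + 1001·1 + 1365·0 = 8008.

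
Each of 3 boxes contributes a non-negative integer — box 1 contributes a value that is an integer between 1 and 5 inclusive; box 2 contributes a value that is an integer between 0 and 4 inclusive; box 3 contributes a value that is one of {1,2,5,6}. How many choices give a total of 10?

The generating function for the choices is (t + t^2 + t^3 + t^4 + t^5)·(1 + t + t^2 + t^3 + t^4)·(t + t^2 + t^5 + t^6); the count is [t^10].
(t + t^2 + t^3 + t^4 + t^5) has coefficients 0,1,1,1,1,1 for degrees 0…5.
(1 + t + t^2 + t^3 + t^4) has coefficients 1,1,1,1,1,0,0,0,0,0,0 for degrees 0…10.
Finally multiplying by (t + t^2 + t^5 + t^6), the product of all factors after the first has coefficients 0,1,2,2,2,3,3,2,2,2,1 for degrees 0…10.
[t^10] = 1·2 + 1·2 + 1·2 + 1·3 + 1·3 = 12.

12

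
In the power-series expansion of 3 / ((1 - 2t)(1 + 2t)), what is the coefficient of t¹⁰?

3072

Partial fractions give a closed form: a_n = (3/2)·2^n + (3/2)·(-2)^n.
At n = 10: a_10 = 3072.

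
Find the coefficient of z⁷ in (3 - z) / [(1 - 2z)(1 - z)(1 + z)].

425

Partial fractions give a closed form: a_n = (10/3)·2^n + (-1)·1^n + (2/3)·(-1)^n.
At n = 7: a_7 = 425.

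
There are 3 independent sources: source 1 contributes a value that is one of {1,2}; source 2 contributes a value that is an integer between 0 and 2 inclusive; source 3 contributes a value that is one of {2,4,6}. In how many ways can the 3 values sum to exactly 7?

3

The generating function for the choices is (y + y^2)·(1 + y + y^2)·(y^2 + y^4 + y^6); the count is [y^7].
(y + y^2) has coefficients 0,1,1 for degrees 0…2.
(1 + y + y^2) has coefficients 1,1,1,0,0,0,0,0 for degrees 0…7.
Finally multiplying by (y^2 + y^4 + y^6), the product of all factors after the first has coefficients 0,0,1,1,2,1,2,1 for degrees 0…7.
[y^7] = 1·2 + 1·1 = 3.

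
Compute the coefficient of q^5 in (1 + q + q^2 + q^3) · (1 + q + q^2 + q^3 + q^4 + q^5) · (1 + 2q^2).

(1 + q + q^2 + q^3) has coefficients 1,1,1,1 for degrees 0…3.
(1 + q + q^2 + q^3 + q^4 + q^5) has coefficients 1,1,1,1,1,1 for degrees 0…5.
Finally multiplying by (1 + 2q^2), the product of all factors after the first has coefficients 1,1,3,3,3,3 for degrees 0…5.
[q^5] = 1·3 + 1·3 + 1·3 + 1·3 = 12.

12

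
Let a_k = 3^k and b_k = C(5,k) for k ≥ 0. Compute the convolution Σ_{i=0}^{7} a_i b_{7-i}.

9216

The convolution is the t^7 coefficient of A(t)B(t).
Σ = 1·0 + 3·0 + 9·1 + 27·5 + 81·10 + 243·10 + 729·5 + 2187·1 = 9216.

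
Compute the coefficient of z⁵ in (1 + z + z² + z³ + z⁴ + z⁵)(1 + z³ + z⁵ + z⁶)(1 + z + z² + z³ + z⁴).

9

(1 + z + z² + z³ + z⁴ + z⁵) has coefficients 1,1,1,1,1,1 for degrees 0…5.
(1 + z³ + z⁵ + z⁶) has coefficients 1,0,0,1,0,1 for degrees 0…5.
Finally multiplying by (1 + z + z² + z³ + z⁴), the product of all factors after the first has coefficients 1,1,1,2,2,2 for degrees 0…5.
[z⁵] = 1·2 + 1·2 + 1·2 + 1·1 + 1·1 + 1·1 = 9.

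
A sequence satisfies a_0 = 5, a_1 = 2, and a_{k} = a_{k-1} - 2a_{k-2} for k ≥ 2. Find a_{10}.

The ordinary generating function has denominator 1 - q + 2q^2.
Iterating the recurrence: a_0,…,a_{10} = 5, 2, -8, -12, 4, 28, 20, -36, -76, -4, 148.

148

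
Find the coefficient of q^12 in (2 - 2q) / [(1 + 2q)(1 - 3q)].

430068

Partial fractions give a closed form: a_n = (6/5)·(-2)^n + (4/5)·3^n.
At n = 12: a_12 = 430068.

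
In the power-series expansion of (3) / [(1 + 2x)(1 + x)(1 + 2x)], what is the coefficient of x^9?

The denominator gives the recurrence a_n = −5a_(n−1) − 8a_(n−2) − 4a_(n−3) for n ≥ 3; the numerator fixes a_0 = 3, a_1 = -15, a_2 = 51.
Iterating: 3, -15, 51, -147, 387, -963, 2307, -5379, 12291, -27651, so a_9 = -27651.

-27651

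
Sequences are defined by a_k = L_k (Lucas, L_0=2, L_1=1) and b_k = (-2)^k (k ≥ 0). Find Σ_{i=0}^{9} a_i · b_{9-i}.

The convolution is the t^9 coefficient of A(t)B(t).
Σ = 2·(-512) + 1·256 + 3·(-128) + 4·64 + 7·(-32) + 11·16 + 18·(-8) + 29·4 + 47·(-2) + 76·1 = -990.

-990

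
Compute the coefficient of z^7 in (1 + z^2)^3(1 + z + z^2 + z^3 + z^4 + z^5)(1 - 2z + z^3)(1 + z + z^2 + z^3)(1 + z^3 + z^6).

(1 + z^2)^3 has coefficients 1,0,3,0,3,0,1 for degrees 0…6.
(1 + z + z^2 + z^3 + z^4 + z^5) has coefficients 1,1,1,1,1,1,0,0 for degrees 0…7.
Multiplying by (1 - 2z + z^3) gives running coefficients 1,-1,-1,0,0,0,-1,1 for degrees 0…7.
Multiplying by (1 + z + z^2 + z^3) gives running coefficients 1,0,-1,-1,-2,-1,-1,0 for degrees 0…7.
Finally multiplying by (1 + z^3 + z^6), the product of all factors after the first has coefficients 1,0,-1,0,-2,-2,-1,-2 for degrees 0…7.
[z^7] = 1·(-2) + 3·(-2) + 3·0 + 1·0 = -8.

-8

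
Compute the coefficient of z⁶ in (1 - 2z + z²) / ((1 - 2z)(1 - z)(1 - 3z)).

1394

Partial fractions give a closed form: a_n = (-1)·2^n + (2)·3^n.
At n = 6: a_6 = 1394.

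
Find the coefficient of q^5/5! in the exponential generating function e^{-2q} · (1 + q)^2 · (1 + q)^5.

The EGF product rule gives c_5 = Σ_{k_1+k_2+k_3=5} C(5; k_1,k_2,k_3) · ∏ g_i(k_i), where e^{-2q} gives (-2)^k; (1+q)^2 gives the falling factorial (2)_k; (1+q)^5 gives the falling factorial (5)_k.
g_1(k) for k = 0…5: 1, -2, 4, -8, 16, -32.
g_2(k) for k = 0…5: 1, 2, 2, 0, 0, 0.
g_3(k) for k = 0…5: 1, 5, 20, 60, 120, 120.
First combine the last two factors: h(k) = Σ_j C(k,j)·g_2(j)·g_3(k−j) for k = 0…5: 1, 7, 42, 210, 840, 2520.
c_5 = Σ_k C(5,k)·g_1(k)·h(5−k) = 1·1·2520 + 5·(-2)·840 + 10·4·210 + 10·(-8)·42 + 5·16·7 + 1·(-32)·1 = 2520 − 8400 + 8400 − 3360 + 560 − 32 = -312.

-312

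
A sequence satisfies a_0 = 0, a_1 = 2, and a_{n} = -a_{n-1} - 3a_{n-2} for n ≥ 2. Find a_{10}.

The ordinary generating function has denominator 1 + t + 3t^2.
Iterating the recurrence: a_0,…,a_{10} = 0, 2, -2, -4, 10, 2, -32, 26, 70, -148, -62.

-62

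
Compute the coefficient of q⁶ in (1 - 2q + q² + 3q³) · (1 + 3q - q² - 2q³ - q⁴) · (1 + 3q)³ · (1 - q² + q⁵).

505

(1 - 2q + q² + 3q³) has coefficients 1,-2,1,3 for degrees 0…3.
(1 + 3q - q² - 2q³ - q⁴) has coefficients 1,3,-1,-2,-1,0,0 for degrees 0…6.
Multiplying by (1 + 3q)³ gives running coefficients 1,12,53,97,35,-90,-81 for degrees 0…6.
Finally multiplying by (1 - q² + q⁵), the product of all factors after the first has coefficients 1,12,52,85,-18,-186,-104 for degrees 0…6.
[q⁶] = 1·(-104) − 2·(-186) + 1·(-18) + 3·85 = 505.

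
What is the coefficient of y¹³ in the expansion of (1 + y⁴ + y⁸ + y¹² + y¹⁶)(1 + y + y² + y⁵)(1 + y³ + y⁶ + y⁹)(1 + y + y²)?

(1 + y⁴ + y⁸ + y¹² + y¹⁶) has coefficients 1,0,0,0,1,0,0,0,1,0,0,0,1,0 for degrees 0…13.
(1 + y + y² + y⁵) has coefficients 1,1,1,0,0,1,0,0,0,0,0,0,0,0 for degrees 0…13.
Multiplying by (1 + y³ + y⁶ + y⁹) gives running coefficients 1,1,1,1,1,2,1,1,2,1,1,2,0,0 for degrees 0…13.
Finally multiplying by (1 + y + y²), the product of all factors after the first has coefficients 1,2,3,3,3,4,4,4,4,4,4,4,3,2 for degrees 0…13.
[y¹³] = 1·2 + 1·4 + 1·4 + 1·2 = 12.

12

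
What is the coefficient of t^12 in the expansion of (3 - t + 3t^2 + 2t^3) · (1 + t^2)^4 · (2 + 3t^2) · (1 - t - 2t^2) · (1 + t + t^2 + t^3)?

(3 - t + 3t^2 + 2t^3) has coefficients 3,-1,3,2 for degrees 0…3.
(1 + t^2)^4 has coefficients 1,0,4,0,6,0,4,0,1,0,0,0,0 for degrees 0…12.
Multiplying by (2 + 3t^2) gives running coefficients 2,0,11,0,24,0,26,0,14,0,3,0,0 for degrees 0…12.
Multiplying by (1 - t - 2t^2) gives running coefficients 2,-2,7,-11,2,-24,-22,-26,-38,-14,-25,-3,-6 for degrees 0…12.
Finally multiplying by (1 + t + t^2 + t^3), the product of all factors after the first has coefficients 2,0,7,-4,-4,-26,-55,-70,-110,-100,-103,-80,-48 for degrees 0…12.
[t^12] = 3·(-48) − 1·(-80) + 3·(-103) + 2·(-100) = -573.

-573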